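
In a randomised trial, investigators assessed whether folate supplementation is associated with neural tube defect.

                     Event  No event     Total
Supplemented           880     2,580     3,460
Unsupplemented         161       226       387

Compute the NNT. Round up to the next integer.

7

Risk in treated group = 880/3460 = 0.25434; risk in control = 161/387 = 0.41602.
Absolute risk reduction = 0.41602 − 0.25434 = 0.16169
NNT = 1 / ARR = 1 / 0.16169 = 6.185 → round up → 7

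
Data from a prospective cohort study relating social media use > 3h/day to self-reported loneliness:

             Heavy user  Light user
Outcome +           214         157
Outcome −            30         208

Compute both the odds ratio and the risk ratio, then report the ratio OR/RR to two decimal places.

Reading the table with exposure as columns: a = 214 (Heavy user, case), b = 30 (Heavy user, non-case), c = 157 (Light user, case), d = 208.
OR = (214·208)/(30·157) = 44512/4710 = 9.45053
Risk in exposed = 214/244 = 0.87705; risk in unexposed = 157/365 = 0.43014; RR = 2.03900
OR/RR = 9.45053 / 2.03900 = 4.63489
The outcome is not rare, so the OR lies further from 1 than the RR.

4.63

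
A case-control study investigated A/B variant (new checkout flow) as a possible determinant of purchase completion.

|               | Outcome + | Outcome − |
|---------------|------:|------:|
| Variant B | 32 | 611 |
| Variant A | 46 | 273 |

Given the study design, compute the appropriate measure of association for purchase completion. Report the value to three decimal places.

Cells: a = 32, b = 611, c = 46, d = 273.
This is a case-control study: participants were sampled on outcome status, so risks in the source population cannot be estimated directly — relative risk is not valid here. The odds ratio is the appropriate measure.
OR = (a·d)/(b·c) = (32 × 273) / (611 × 46) = 8736 / 28106 = 0.31082

0.311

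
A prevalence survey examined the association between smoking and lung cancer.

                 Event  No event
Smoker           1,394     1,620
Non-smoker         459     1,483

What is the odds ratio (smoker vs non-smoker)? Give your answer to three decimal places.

2.780

Cells: a = 1394, b = 1620, c = 459, d = 1483.
OR = (a·d)/(b·c) = (1394 × 1483) / (1620 × 459) = 2067302 / 743580 = 2.78020
The odds of lung cancer are about 2.78 times as high in the smoker group.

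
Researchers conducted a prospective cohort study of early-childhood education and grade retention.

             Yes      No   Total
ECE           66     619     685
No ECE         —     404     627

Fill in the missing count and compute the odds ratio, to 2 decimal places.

0.19

The missing cell is in the unexposed row: 627 − 404 = 223.
So a = 66, b = 619, c = 223, d = 404.
OR = (a·d)/(b·c) = (66 × 404) / (619 × 223) = 26664 / 138037 = 0.19317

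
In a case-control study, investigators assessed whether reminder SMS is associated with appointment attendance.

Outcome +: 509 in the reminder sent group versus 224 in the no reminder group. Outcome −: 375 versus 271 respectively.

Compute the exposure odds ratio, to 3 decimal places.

From the description: a = 509, b = 375, c = 224, d = 271.
OR = (a·d)/(b·c) = (509 × 271) / (375 × 224) = 137939 / 84000 = 1.64213
The odds of appointment attendance are about 1.64 times as high in the reminder sent group.

1.642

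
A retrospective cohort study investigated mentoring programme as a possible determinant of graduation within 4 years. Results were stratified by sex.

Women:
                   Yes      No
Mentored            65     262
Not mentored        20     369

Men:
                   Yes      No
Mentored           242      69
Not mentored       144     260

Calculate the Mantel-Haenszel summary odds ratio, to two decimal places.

5.73

OR_MH = Σ(aᵢdᵢ/nᵢ) / Σ(bᵢcᵢ/nᵢ), where nᵢ is the stratum total.
Stratum 1 (Women): n = 716; a·d/n = 65·369/716 = 33.4986; b·c/n = 262·20/716 = 7.3184
Stratum 2 (Men): n = 715; a·d/n = 242·260/715 = 88.0000; b·c/n = 69·144/715 = 13.8965
OR_MH = (33.4986 + 88.0000) / (7.3184 + 13.8965) = 121.4986 / 21.2149 = 5.72703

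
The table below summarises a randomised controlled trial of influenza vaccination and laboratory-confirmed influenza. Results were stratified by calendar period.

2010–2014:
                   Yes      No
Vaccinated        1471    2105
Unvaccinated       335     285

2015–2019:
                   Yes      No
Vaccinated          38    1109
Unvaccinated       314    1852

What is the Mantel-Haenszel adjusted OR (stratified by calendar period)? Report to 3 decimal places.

0.444

OR_MH = Σ(aᵢdᵢ/nᵢ) / Σ(bᵢcᵢ/nᵢ), where nᵢ is the stratum total.
Stratum 1 (2010–2014): n = 4196; a·d/n = 1471·285/4196 = 99.9130; b·c/n = 2105·335/4196 = 168.0589
Stratum 2 (2015–2019): n = 3313; a·d/n = 38·1852/3313 = 21.2424; b·c/n = 1109·314/3313 = 105.1090
OR_MH = (99.9130 + 21.2424) / (168.0589 + 105.1090) = 121.1554 / 273.1678 = 0.44352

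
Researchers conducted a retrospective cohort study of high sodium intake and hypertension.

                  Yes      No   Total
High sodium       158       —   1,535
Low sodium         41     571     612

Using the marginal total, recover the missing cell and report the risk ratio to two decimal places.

The missing cell is in the exposed row: 1535 − 158 = 1377.
So a = 158, b = 1377, c = 41, d = 571.
RR = [a/(a+b)] / [c/(c+d)] = (158/1535) / (41/612) = 0.10293/0.06699 = 1.53644

1.54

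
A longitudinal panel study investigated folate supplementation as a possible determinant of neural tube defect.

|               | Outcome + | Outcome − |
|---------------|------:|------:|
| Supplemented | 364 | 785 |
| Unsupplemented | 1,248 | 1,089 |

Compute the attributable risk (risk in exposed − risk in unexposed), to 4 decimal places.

-0.2172

Cells: a = 364, b = 785, c = 1248, d = 1089.
Risk in exposed = 364/1149 = 0.316797; risk in unexposed = 1248/2337 = 0.534018.
Risk difference = 0.316797 − 0.534018 = -0.217221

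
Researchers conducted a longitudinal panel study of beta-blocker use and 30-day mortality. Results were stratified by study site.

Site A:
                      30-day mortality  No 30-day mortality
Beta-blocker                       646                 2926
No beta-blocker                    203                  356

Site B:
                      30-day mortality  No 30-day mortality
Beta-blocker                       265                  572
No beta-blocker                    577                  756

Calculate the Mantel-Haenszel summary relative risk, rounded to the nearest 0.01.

0.63

RR_MH = Σ(aᵢ·n₀ᵢ/nᵢ) / Σ(cᵢ·n₁ᵢ/nᵢ), with n₁ᵢ = aᵢ+bᵢ (exposed), n₀ᵢ = cᵢ+dᵢ (unexposed), nᵢ = n₁ᵢ+n₀ᵢ.
Stratum 1 (Site A): n₁ = 3572, n₀ = 559, n = 4131; a·n₀/n = 646·559/4131 = 87.4156; c·n₁/n = 203·3572/4131 = 175.5304
Stratum 2 (Site B): n₁ = 837, n₀ = 1333, n = 2170; a·n₀/n = 265·1333/2170 = 162.7857; c·n₁/n = 577·837/2170 = 222.5571
RR_MH = (87.4156 + 162.7857) / (175.5304 + 222.5571) = 250.2014 / 398.0875 = 0.62851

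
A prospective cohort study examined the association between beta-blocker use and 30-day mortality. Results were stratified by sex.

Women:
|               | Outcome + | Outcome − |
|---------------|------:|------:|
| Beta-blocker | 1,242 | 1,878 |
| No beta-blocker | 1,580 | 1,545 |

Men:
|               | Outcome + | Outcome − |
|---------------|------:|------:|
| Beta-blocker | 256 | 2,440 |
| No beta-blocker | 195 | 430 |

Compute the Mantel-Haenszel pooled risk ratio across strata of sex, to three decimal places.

RR_MH = Σ(aᵢ·n₀ᵢ/nᵢ) / Σ(cᵢ·n₁ᵢ/nᵢ), with n₁ᵢ = aᵢ+bᵢ (exposed), n₀ᵢ = cᵢ+dᵢ (unexposed), nᵢ = n₁ᵢ+n₀ᵢ.
Stratum 1 (Women): n₁ = 3120, n₀ = 3125, n = 6245; a·n₀/n = 1242·3125/6245 = 621.4972; c·n₁/n = 1580·3120/6245 = 789.3675
Stratum 2 (Men): n₁ = 2696, n₀ = 625, n = 3321; a·n₀/n = 256·625/3321 = 48.1783; c·n₁/n = 195·2696/3321 = 158.3017
RR_MH = (621.4972 + 48.1783) / (789.3675 + 158.3017) = 669.6755 / 947.6692 = 0.70666

0.707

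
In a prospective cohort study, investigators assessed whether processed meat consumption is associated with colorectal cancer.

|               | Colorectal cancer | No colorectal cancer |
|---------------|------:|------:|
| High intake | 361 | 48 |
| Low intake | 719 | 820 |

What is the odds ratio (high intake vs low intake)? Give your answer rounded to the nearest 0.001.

8.577

Cells: a = 361, b = 48, c = 719, d = 820.
OR = (a·d)/(b·c) = (361 × 820) / (48 × 719) = 296020 / 34512 = 8.57731
The odds of colorectal cancer are about 8.58 times as high in the high intake group.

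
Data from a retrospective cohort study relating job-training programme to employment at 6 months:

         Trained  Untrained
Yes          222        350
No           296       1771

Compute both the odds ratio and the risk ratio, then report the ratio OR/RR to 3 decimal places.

1.461

Reading the table with exposure as columns: a = 222 (Trained, case), b = 296 (Trained, non-case), c = 350 (Untrained, case), d = 1771.
OR = (222·1771)/(296·350) = 393162/103600 = 3.79500
Risk in exposed = 222/518 = 0.42857; risk in unexposed = 350/2121 = 0.16502; RR = 2.59714
OR/RR = 3.79500 / 2.59714 = 1.46122
The outcome is not rare, so the OR lies further from 1 than the RR.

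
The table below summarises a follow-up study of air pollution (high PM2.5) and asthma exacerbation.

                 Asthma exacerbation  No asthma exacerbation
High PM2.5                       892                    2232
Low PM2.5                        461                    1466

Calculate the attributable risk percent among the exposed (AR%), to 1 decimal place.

Cells: a = 892, b = 2232, c = 461, d = 1466.
Risk in exposed = 892/3124 = 0.28553; risk in unexposed = 461/1927 = 0.23923.
RR = 0.28553/0.23923 = 1.19353
AR% = (RR − 1)/RR × 100 = (1.19353 − 1)/1.19353 × 100 = 16.2152%

16.2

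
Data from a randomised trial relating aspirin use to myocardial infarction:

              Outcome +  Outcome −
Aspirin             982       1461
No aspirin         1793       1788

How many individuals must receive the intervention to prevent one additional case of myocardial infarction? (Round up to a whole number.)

11

Risk in treated group = 982/2443 = 0.40196; risk in control = 1793/3581 = 0.50070.
Absolute risk reduction = 0.50070 − 0.40196 = 0.09873
NNT = 1 / ARR = 1 / 0.09873 = 10.128 → round up → 11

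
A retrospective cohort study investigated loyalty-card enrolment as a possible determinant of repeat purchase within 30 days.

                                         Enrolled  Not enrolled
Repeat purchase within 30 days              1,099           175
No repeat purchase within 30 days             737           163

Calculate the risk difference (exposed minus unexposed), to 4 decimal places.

0.0808

Reading the table with exposure as columns: a = 1099 (Enrolled, case), b = 737 (Enrolled, non-case), c = 175 (Not enrolled, case), d = 163.
Risk in exposed = 1099/1836 = 0.598584; risk in unexposed = 175/338 = 0.517751.
Risk difference = 0.598584 − 0.517751 = 0.080832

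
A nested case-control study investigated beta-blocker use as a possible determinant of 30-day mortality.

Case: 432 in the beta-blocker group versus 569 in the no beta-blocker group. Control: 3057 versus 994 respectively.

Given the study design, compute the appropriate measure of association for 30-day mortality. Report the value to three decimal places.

From the description: a = 432, b = 3057, c = 569, d = 994.
This is a nested case-control study: participants were sampled on outcome status, so risks in the source population cannot be estimated directly — relative risk is not valid here. The odds ratio is the appropriate measure.
OR = (a·d)/(b·c) = (432 × 994) / (3057 × 569) = 429408 / 1739433 = 0.24687

0.247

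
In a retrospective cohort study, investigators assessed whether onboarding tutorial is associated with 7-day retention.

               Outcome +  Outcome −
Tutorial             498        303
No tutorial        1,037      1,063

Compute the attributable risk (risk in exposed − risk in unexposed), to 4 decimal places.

0.1279

Cells: a = 498, b = 303, c = 1037, d = 1063.
Risk in exposed = 498/801 = 0.621723; risk in unexposed = 1037/2100 = 0.493810.
Risk difference = 0.621723 − 0.493810 = 0.127913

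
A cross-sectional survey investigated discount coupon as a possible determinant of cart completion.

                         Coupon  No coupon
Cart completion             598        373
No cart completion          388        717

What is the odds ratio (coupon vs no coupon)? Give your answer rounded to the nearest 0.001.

2.963

Reading the table with exposure as columns: a = 598 (Coupon, case), b = 388 (Coupon, non-case), c = 373 (No coupon, case), d = 717.
OR = (a·d)/(b·c) = (598 × 717) / (388 × 373) = 428766 / 144724 = 2.96265
The odds of cart completion are about 2.96 times as high in the coupon group.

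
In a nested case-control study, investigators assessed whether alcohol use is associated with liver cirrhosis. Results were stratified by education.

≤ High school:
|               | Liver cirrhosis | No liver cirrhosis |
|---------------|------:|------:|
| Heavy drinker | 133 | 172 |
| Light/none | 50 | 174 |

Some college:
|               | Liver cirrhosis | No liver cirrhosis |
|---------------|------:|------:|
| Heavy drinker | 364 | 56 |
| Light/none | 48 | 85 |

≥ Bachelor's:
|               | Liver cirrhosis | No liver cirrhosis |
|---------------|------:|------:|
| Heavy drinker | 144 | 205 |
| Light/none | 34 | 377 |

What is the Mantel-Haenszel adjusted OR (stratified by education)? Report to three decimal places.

OR_MH = Σ(aᵢdᵢ/nᵢ) / Σ(bᵢcᵢ/nᵢ), where nᵢ is the stratum total.
Stratum 1 (≤ High school): n = 529; a·d/n = 133·174/529 = 43.7467; b·c/n = 172·50/529 = 16.2571
Stratum 2 (Some college): n = 553; a·d/n = 364·85/553 = 55.9494; b·c/n = 56·48/553 = 4.8608
Stratum 3 (≥ Bachelor's): n = 760; a·d/n = 144·377/760 = 71.4316; b·c/n = 205·34/760 = 9.1711
OR_MH = (43.7467 + 55.9494 + 71.4316) / (16.2571 + 4.8608 + 9.1711) = 171.1276 / 30.2889 = 5.64985

5.650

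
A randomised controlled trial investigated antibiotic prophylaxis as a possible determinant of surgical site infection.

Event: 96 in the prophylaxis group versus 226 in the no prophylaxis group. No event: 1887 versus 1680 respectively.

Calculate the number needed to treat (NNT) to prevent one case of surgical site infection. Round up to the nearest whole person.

15

Risk in treated group = 96/1983 = 0.04841; risk in control = 226/1906 = 0.11857.
Absolute risk reduction = 0.11857 − 0.04841 = 0.07016
NNT = 1 / ARR = 1 / 0.07016 = 14.253 → round up → 15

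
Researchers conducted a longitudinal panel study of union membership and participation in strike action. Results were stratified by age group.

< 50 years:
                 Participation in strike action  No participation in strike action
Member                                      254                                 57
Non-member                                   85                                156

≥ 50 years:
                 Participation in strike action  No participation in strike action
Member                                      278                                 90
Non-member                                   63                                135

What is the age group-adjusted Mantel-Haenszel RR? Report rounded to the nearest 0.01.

RR_MH = Σ(aᵢ·n₀ᵢ/nᵢ) / Σ(cᵢ·n₁ᵢ/nᵢ), with n₁ᵢ = aᵢ+bᵢ (exposed), n₀ᵢ = cᵢ+dᵢ (unexposed), nᵢ = n₁ᵢ+n₀ᵢ.
Stratum 1 (< 50 years): n₁ = 311, n₀ = 241, n = 552; a·n₀/n = 254·241/552 = 110.8949; c·n₁/n = 85·311/552 = 47.8895
Stratum 2 (≥ 50 years): n₁ = 368, n₀ = 198, n = 566; a·n₀/n = 278·198/566 = 97.2509; c·n₁/n = 63·368/566 = 40.9611
RR_MH = (110.8949 + 97.2509) / (47.8895 + 40.9611) = 208.1458 / 88.8506 = 2.34265

2.34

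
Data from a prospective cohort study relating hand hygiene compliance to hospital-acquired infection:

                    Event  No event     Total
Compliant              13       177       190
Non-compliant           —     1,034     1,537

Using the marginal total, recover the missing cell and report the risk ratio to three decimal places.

0.209

The missing cell is in the unexposed row: 1537 − 1034 = 503.
So a = 13, b = 177, c = 503, d = 1034.
RR = [a/(a+b)] / [c/(c+d)] = (13/190) / (503/1537) = 0.06842/0.32726 = 0.20907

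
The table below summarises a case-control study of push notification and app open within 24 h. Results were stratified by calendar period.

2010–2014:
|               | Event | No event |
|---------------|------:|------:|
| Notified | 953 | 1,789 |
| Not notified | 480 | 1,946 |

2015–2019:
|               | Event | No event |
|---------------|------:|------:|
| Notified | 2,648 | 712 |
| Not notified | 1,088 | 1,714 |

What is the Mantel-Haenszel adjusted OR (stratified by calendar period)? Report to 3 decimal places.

OR_MH = Σ(aᵢdᵢ/nᵢ) / Σ(bᵢcᵢ/nᵢ), where nᵢ is the stratum total.
Stratum 1 (2010–2014): n = 5168; a·d/n = 953·1946/5168 = 358.8502; b·c/n = 1789·480/5168 = 166.1610
Stratum 2 (2015–2019): n = 6162; a·d/n = 2648·1714/6162 = 736.5583; b·c/n = 712·1088/6162 = 125.7150
OR_MH = (358.8502 + 736.5583) / (166.1610 + 125.7150) = 1095.4085 / 291.8760 = 3.75299

3.753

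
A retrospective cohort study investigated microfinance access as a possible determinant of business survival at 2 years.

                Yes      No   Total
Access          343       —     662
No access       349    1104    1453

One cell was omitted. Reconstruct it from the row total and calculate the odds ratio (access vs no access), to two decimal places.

The missing cell is in the exposed row: 662 − 343 = 319.
So a = 343, b = 319, c = 349, d = 1104.
OR = (a·d)/(b·c) = (343 × 1104) / (319 × 349) = 378672 / 111331 = 3.40132

3.40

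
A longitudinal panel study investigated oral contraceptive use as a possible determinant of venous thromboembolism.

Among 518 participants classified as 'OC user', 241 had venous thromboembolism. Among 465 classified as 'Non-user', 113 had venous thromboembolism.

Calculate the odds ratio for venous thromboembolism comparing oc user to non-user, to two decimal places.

2.71

From the description: a = 241, b = 277, c = 113, d = 352.
OR = (a·d)/(b·c) = (241 × 352) / (277 × 113) = 84832 / 31301 = 2.71020
The odds of venous thromboembolism are about 2.71 times as high in the oc user group.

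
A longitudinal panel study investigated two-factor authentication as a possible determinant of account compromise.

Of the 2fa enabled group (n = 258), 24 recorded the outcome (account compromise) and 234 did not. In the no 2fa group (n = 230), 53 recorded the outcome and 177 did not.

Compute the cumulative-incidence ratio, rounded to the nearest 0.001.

0.404

From the description: a = 24, b = 234, c = 53, d = 177.
Risk in exposed = 24/258 = 0.09302; risk in unexposed = 53/230 = 0.23043.
RR = 0.09302 / 0.23043 = 0.40369
The risk is 60% lower among the exposed than among the unexposed.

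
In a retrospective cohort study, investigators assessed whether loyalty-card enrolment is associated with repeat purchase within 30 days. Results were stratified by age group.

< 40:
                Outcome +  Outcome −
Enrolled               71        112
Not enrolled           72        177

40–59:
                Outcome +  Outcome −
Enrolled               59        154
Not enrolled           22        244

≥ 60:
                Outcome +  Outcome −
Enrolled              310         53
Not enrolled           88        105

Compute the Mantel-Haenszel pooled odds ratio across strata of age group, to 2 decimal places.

3.45

OR_MH = Σ(aᵢdᵢ/nᵢ) / Σ(bᵢcᵢ/nᵢ), where nᵢ is the stratum total.
Stratum 1 (< 40): n = 432; a·d/n = 71·177/432 = 29.0903; b·c/n = 112·72/432 = 18.6667
Stratum 2 (40–59): n = 479; a·d/n = 59·244/479 = 30.0543; b·c/n = 154·22/479 = 7.0731
Stratum 3 (≥ 60): n = 556; a·d/n = 310·105/556 = 58.5432; b·c/n = 53·88/556 = 8.3885
OR_MH = (29.0903 + 30.0543 + 58.5432) / (18.6667 + 7.0731 + 8.3885) = 117.6877 / 34.1282 = 3.44840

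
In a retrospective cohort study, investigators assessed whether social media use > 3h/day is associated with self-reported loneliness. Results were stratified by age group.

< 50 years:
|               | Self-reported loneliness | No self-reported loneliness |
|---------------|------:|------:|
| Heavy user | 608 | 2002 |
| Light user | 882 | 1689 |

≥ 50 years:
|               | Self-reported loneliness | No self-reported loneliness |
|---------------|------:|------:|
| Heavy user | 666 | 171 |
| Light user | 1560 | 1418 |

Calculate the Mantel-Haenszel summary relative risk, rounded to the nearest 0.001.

RR_MH = Σ(aᵢ·n₀ᵢ/nᵢ) / Σ(cᵢ·n₁ᵢ/nᵢ), with n₁ᵢ = aᵢ+bᵢ (exposed), n₀ᵢ = cᵢ+dᵢ (unexposed), nᵢ = n₁ᵢ+n₀ᵢ.
Stratum 1 (< 50 years): n₁ = 2610, n₀ = 2571, n = 5181; a·n₀/n = 608·2571/5181 = 301.7116; c·n₁/n = 882·2610/5181 = 444.3196
Stratum 2 (≥ 50 years): n₁ = 837, n₀ = 2978, n = 3815; a·n₀/n = 666·2978/3815 = 519.8815; c·n₁/n = 1560·837/3815 = 342.2595
RR_MH = (301.7116 + 519.8815) / (444.3196 + 342.2595) = 821.5932 / 786.5791 = 1.04451

1.045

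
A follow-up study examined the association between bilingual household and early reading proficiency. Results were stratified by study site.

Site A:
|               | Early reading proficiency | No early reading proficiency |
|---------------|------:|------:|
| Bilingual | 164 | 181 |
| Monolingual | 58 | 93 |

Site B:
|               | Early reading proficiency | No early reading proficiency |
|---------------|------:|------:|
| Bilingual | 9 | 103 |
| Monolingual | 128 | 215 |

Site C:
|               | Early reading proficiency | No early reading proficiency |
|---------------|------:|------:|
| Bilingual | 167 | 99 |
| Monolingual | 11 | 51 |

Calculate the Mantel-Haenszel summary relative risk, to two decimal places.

1.09

RR_MH = Σ(aᵢ·n₀ᵢ/nᵢ) / Σ(cᵢ·n₁ᵢ/nᵢ), with n₁ᵢ = aᵢ+bᵢ (exposed), n₀ᵢ = cᵢ+dᵢ (unexposed), nᵢ = n₁ᵢ+n₀ᵢ.
Stratum 1 (Site A): n₁ = 345, n₀ = 151, n = 496; a·n₀/n = 164·151/496 = 49.9274; c·n₁/n = 58·345/496 = 40.3427
Stratum 2 (Site B): n₁ = 112, n₀ = 343, n = 455; a·n₀/n = 9·343/455 = 6.7846; c·n₁/n = 128·112/455 = 31.5077
Stratum 3 (Site C): n₁ = 266, n₀ = 62, n = 328; a·n₀/n = 167·62/328 = 31.5671; c·n₁/n = 11·266/328 = 8.9207
RR_MH = (49.9274 + 6.7846 + 31.5671) / (40.3427 + 31.5077 + 8.9207) = 88.2791 / 80.7712 = 1.09295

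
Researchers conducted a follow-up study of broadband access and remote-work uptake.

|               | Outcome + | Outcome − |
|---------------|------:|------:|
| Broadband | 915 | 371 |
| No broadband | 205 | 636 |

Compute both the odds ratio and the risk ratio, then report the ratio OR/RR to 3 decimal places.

2.621

Cells: a = 915, b = 371, c = 205, d = 636.
OR = (915·636)/(371·205) = 581940/76055 = 7.65157
Risk in exposed = 915/1286 = 0.71151; risk in unexposed = 205/841 = 0.24376; RR = 2.91892
OR/RR = 7.65157 / 2.91892 = 2.62137
The outcome is not rare, so the OR lies further from 1 than the RR.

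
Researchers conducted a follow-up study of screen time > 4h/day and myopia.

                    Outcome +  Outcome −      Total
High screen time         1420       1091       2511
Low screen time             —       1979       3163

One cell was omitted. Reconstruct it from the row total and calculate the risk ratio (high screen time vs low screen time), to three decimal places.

1.511

The missing cell is in the unexposed row: 3163 − 1979 = 1184.
So a = 1420, b = 1091, c = 1184, d = 1979.
RR = [a/(a+b)] / [c/(c+d)] = (1420/2511) / (1184/3163) = 0.56551/0.37433 = 1.51074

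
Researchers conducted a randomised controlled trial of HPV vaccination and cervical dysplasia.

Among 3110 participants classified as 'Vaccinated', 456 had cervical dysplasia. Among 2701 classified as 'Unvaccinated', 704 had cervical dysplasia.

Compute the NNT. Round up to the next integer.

9

Risk in treated group = 456/3110 = 0.14662; risk in control = 704/2701 = 0.26064.
Absolute risk reduction = 0.26064 − 0.14662 = 0.11402
NNT = 1 / ARR = 1 / 0.11402 = 8.770 → round up → 9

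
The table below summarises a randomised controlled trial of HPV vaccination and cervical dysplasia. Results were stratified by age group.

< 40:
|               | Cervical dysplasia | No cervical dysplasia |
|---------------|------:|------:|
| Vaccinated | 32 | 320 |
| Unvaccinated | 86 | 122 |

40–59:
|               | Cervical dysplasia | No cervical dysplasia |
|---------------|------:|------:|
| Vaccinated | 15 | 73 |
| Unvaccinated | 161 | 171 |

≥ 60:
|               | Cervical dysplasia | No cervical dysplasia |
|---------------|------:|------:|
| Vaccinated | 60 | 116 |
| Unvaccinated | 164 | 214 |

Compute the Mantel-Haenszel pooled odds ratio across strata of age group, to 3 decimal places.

0.325

OR_MH = Σ(aᵢdᵢ/nᵢ) / Σ(bᵢcᵢ/nᵢ), where nᵢ is the stratum total.
Stratum 1 (< 40): n = 560; a·d/n = 32·122/560 = 6.9714; b·c/n = 320·86/560 = 49.1429
Stratum 2 (40–59): n = 420; a·d/n = 15·171/420 = 6.1071; b·c/n = 73·161/420 = 27.9833
Stratum 3 (≥ 60): n = 554; a·d/n = 60·214/554 = 23.1769; b·c/n = 116·164/554 = 34.3394
OR_MH = (6.9714 + 6.1071 + 23.1769) / (49.1429 + 27.9833 + 34.3394) = 36.2555 / 111.4655 = 0.32526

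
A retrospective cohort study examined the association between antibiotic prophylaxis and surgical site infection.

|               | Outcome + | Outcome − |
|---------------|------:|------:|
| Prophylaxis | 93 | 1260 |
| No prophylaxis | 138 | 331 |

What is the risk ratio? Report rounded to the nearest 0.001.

Cells: a = 93, b = 1260, c = 138, d = 331.
Risk in exposed = 93/1353 = 0.06874; risk in unexposed = 138/469 = 0.29424.
RR = 0.06874 / 0.29424 = 0.23360
The risk is 77% lower among the exposed than among the unexposed.

0.234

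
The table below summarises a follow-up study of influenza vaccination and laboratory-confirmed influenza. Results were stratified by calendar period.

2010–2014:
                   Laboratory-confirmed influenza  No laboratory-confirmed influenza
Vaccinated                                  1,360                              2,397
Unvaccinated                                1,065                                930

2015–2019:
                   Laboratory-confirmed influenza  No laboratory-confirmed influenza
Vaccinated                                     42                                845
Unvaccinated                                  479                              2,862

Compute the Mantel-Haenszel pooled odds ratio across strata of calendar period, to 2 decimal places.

0.46

OR_MH = Σ(aᵢdᵢ/nᵢ) / Σ(bᵢcᵢ/nᵢ), where nᵢ is the stratum total.
Stratum 1 (2010–2014): n = 5752; a·d/n = 1360·930/5752 = 219.8887; b·c/n = 2397·1065/5752 = 443.8117
Stratum 2 (2015–2019): n = 4228; a·d/n = 42·2862/4228 = 28.4305; b·c/n = 845·479/4228 = 95.7320
OR_MH = (219.8887 + 28.4305) / (443.8117 + 95.7320) = 248.3192 / 539.5437 = 0.46024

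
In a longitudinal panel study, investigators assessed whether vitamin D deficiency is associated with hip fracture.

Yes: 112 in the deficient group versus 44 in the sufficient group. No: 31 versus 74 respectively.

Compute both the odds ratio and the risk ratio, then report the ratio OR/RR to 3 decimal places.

2.893

From the description: a = 112, b = 31, c = 44, d = 74.
OR = (112·74)/(31·44) = 8288/1364 = 6.07625
Risk in exposed = 112/143 = 0.78322; risk in unexposed = 44/118 = 0.37288; RR = 2.10045
OR/RR = 6.07625 / 2.10045 = 2.89284
The outcome is not rare, so the OR lies further from 1 than the RR.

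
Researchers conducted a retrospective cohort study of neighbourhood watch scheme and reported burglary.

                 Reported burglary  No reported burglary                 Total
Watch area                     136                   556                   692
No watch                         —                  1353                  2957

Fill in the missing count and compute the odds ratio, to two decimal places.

0.21

The missing cell is in the unexposed row: 2957 − 1353 = 1604.
So a = 136, b = 556, c = 1604, d = 1353.
OR = (a·d)/(b·c) = (136 × 1353) / (556 × 1604) = 184008 / 891824 = 0.20633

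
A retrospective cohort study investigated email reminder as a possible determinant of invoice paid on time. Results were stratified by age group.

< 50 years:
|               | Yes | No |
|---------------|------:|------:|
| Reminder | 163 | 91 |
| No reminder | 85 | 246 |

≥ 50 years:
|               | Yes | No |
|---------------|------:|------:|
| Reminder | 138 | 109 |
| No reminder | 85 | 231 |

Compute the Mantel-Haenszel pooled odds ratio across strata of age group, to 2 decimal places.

OR_MH = Σ(aᵢdᵢ/nᵢ) / Σ(bᵢcᵢ/nᵢ), where nᵢ is the stratum total.
Stratum 1 (< 50 years): n = 585; a·d/n = 163·246/585 = 68.5436; b·c/n = 91·85/585 = 13.2222
Stratum 2 (≥ 50 years): n = 563; a·d/n = 138·231/563 = 56.6217; b·c/n = 109·85/563 = 16.4565
OR_MH = (68.5436 + 56.6217) / (13.2222 + 16.4565) = 125.1653 / 29.6787 = 4.21734

4.22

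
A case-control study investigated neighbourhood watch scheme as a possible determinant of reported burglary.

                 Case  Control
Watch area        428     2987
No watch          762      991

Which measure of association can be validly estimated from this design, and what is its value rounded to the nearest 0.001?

0.186

Cells: a = 428, b = 2987, c = 762, d = 991.
This is a case-control study: participants were sampled on outcome status, so risks in the source population cannot be estimated directly — relative risk is not valid here. The odds ratio is the appropriate measure.
OR = (a·d)/(b·c) = (428 × 991) / (2987 × 762) = 424148 / 2276094 = 0.18635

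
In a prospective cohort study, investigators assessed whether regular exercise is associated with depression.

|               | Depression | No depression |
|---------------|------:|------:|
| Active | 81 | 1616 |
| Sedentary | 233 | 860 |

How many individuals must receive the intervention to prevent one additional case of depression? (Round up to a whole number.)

Risk in treated group = 81/1697 = 0.04773; risk in control = 233/1093 = 0.21317.
Absolute risk reduction = 0.21317 − 0.04773 = 0.16544
NNT = 1 / ARR = 1 / 0.16544 = 6.044 → round up → 7

7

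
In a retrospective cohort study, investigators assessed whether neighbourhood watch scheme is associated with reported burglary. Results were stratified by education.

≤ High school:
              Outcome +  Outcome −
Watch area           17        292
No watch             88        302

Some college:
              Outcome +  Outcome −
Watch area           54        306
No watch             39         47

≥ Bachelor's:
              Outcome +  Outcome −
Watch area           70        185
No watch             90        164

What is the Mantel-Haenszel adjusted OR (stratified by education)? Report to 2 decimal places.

OR_MH = Σ(aᵢdᵢ/nᵢ) / Σ(bᵢcᵢ/nᵢ), where nᵢ is the stratum total.
Stratum 1 (≤ High school): n = 699; a·d/n = 17·302/699 = 7.3448; b·c/n = 292·88/699 = 36.7611
Stratum 2 (Some college): n = 446; a·d/n = 54·47/446 = 5.6906; b·c/n = 306·39/446 = 26.7578
Stratum 3 (≥ Bachelor's): n = 509; a·d/n = 70·164/509 = 22.5540; b·c/n = 185·90/509 = 32.7112
OR_MH = (7.3448 + 5.6906 + 22.5540) / (36.7611 + 26.7578 + 32.7112) = 35.5894 / 96.2301 = 0.36984

0.37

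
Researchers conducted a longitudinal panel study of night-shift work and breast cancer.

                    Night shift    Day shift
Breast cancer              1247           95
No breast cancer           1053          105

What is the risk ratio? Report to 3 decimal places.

Reading the table with exposure as columns: a = 1247 (Night shift, case), b = 1053 (Night shift, non-case), c = 95 (Day shift, case), d = 105.
Risk in exposed = 1247/2300 = 0.54217; risk in unexposed = 95/200 = 0.47500.
RR = 0.54217 / 0.47500 = 1.14142
The risk among the exposed is 1.14 times that among the unexposed.

1.141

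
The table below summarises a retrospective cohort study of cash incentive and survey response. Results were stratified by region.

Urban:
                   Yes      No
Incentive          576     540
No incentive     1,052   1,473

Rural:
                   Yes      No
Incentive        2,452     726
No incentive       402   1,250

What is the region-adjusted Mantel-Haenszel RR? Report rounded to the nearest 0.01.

2.11

RR_MH = Σ(aᵢ·n₀ᵢ/nᵢ) / Σ(cᵢ·n₁ᵢ/nᵢ), with n₁ᵢ = aᵢ+bᵢ (exposed), n₀ᵢ = cᵢ+dᵢ (unexposed), nᵢ = n₁ᵢ+n₀ᵢ.
Stratum 1 (Urban): n₁ = 1116, n₀ = 2525, n = 3641; a·n₀/n = 576·2525/3641 = 399.4507; c·n₁/n = 1052·1116/3641 = 322.4477
Stratum 2 (Rural): n₁ = 3178, n₀ = 1652, n = 4830; a·n₀/n = 2452·1652/4830 = 838.6551; c·n₁/n = 402·3178/4830 = 264.5043
RR_MH = (399.4507 + 838.6551) / (322.4477 + 264.5043) = 1238.1058 / 586.9520 = 2.10938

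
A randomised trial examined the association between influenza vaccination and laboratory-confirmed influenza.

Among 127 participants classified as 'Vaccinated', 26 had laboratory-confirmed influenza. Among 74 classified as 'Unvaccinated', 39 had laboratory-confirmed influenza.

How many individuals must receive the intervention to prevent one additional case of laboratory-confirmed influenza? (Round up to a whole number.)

4

Risk in treated group = 26/127 = 0.20472; risk in control = 39/74 = 0.52703.
Absolute risk reduction = 0.52703 − 0.20472 = 0.32230
NNT = 1 / ARR = 1 / 0.32230 = 3.103 → round up → 4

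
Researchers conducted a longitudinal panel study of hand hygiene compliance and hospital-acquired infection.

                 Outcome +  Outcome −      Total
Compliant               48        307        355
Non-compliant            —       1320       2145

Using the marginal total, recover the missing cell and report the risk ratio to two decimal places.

The missing cell is in the unexposed row: 2145 − 1320 = 825.
So a = 48, b = 307, c = 825, d = 1320.
RR = [a/(a+b)] / [c/(c+d)] = (48/355) / (825/2145) = 0.13521/0.38462 = 0.35155

0.35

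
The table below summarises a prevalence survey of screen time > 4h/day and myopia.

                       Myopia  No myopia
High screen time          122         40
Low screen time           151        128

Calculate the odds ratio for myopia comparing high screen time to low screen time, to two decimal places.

2.59

Cells: a = 122, b = 40, c = 151, d = 128.
OR = (a·d)/(b·c) = (122 × 128) / (40 × 151) = 15616 / 6040 = 2.58543
The odds of myopia are about 2.59 times as high in the high screen time group.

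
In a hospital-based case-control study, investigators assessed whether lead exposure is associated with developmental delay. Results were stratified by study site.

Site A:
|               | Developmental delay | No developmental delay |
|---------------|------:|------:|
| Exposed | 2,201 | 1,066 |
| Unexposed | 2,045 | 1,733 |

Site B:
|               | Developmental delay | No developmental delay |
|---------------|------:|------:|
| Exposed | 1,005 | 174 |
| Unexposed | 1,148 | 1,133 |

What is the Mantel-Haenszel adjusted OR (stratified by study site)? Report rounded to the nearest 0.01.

OR_MH = Σ(aᵢdᵢ/nᵢ) / Σ(bᵢcᵢ/nᵢ), where nᵢ is the stratum total.
Stratum 1 (Site A): n = 7045; a·d/n = 2201·1733/7045 = 541.4241; b·c/n = 1066·2045/7045 = 309.4351
Stratum 2 (Site B): n = 3460; a·d/n = 1005·1133/3460 = 329.0939; b·c/n = 174·1148/3460 = 57.7318
OR_MH = (541.4241 + 329.0939) / (309.4351 + 57.7318) = 870.5181 / 367.1669 = 2.37091

2.37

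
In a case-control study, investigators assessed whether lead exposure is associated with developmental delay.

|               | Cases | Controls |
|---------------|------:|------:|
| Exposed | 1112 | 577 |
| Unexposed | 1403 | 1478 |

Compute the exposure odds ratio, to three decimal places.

Cells: a = 1112, b = 577, c = 1403, d = 1478.
OR = (a·d)/(b·c) = (1112 × 1478) / (577 × 1403) = 1643536 / 809531 = 2.03023
The odds of developmental delay are about 2.03 times as high in the exposed group.

2.030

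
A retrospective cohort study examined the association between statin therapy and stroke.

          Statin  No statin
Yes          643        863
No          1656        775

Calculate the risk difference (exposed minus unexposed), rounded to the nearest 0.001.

-0.247

Reading the table with exposure as columns: a = 643 (Statin, case), b = 1656 (Statin, non-case), c = 863 (No statin, case), d = 775.
Risk in exposed = 643/2299 = 0.279687; risk in unexposed = 863/1638 = 0.526862.
Risk difference = 0.279687 − 0.526862 = -0.247175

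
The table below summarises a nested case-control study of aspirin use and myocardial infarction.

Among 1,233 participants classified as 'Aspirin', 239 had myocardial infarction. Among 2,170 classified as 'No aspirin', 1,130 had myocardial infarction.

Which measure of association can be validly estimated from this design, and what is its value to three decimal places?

0.221

From the description: a = 239, b = 994, c = 1130, d = 1040.
This is a nested case-control study: participants were sampled on outcome status, so risks in the source population cannot be estimated directly — relative risk is not valid here. The odds ratio is the appropriate measure.
OR = (a·d)/(b·c) = (239 × 1040) / (994 × 1130) = 248560 / 1123220 = 0.22129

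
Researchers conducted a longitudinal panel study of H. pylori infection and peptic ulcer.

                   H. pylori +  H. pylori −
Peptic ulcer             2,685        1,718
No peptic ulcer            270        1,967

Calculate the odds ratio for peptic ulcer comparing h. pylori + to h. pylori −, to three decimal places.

11.386

Reading the table with exposure as columns: a = 2685 (H. pylori +, case), b = 270 (H. pylori +, non-case), c = 1718 (H. pylori −, case), d = 1967.
OR = (a·d)/(b·c) = (2685 × 1967) / (270 × 1718) = 5281395 / 463860 = 11.38575
The odds of peptic ulcer are about 11.39 times as high in the h. pylori + group.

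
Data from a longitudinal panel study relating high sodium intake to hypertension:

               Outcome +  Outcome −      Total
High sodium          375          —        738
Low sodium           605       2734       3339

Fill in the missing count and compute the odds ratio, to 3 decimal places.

4.668

The missing cell is in the exposed row: 738 − 375 = 363.
So a = 375, b = 363, c = 605, d = 2734.
OR = (a·d)/(b·c) = (375 × 2734) / (363 × 605) = 1025250 / 219615 = 4.66840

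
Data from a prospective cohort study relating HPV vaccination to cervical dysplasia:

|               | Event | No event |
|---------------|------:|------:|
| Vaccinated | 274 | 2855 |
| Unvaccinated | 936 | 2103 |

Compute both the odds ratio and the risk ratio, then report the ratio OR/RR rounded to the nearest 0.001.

0.758

Cells: a = 274, b = 2855, c = 936, d = 2103.
OR = (274·2103)/(2855·936) = 576222/2672280 = 0.21563
Risk in exposed = 274/3129 = 0.08757; risk in unexposed = 936/3039 = 0.30800; RR = 0.28432
OR/RR = 0.21563 / 0.28432 = 0.75842
The outcome is not rare, so the OR lies further from 1 than the RR.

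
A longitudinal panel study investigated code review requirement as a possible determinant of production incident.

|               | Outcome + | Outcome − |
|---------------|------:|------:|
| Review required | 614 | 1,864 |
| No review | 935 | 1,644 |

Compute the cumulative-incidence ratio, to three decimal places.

0.683

Cells: a = 614, b = 1864, c = 935, d = 1644.
Risk in exposed = 614/2478 = 0.24778; risk in unexposed = 935/2579 = 0.36254.
RR = 0.24778 / 0.36254 = 0.68345
The risk is 32% lower among the exposed than among the unexposed.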